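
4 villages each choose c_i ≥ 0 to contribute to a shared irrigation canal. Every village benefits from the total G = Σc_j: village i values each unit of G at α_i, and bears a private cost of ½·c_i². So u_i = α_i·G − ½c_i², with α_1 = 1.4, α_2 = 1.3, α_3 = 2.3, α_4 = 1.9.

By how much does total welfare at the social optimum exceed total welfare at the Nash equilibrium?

53.885

Village i's FOC: ∂u_i/∂c_i = α_i − c_i = 0, so c_i* = α_i.
NE contributions = (1.4, 1.3, 2.3, 1.9); G = 6.9.
W^NE = (Σα)·G − ½Σα_i² = 6.9² − ½·12.55 = 41.335.
Planner sets c_i = Σα_j = 6.9 for every i, so G^SO = 4·6.9 = 27.6.
W^SO = (Σα)·G^SO − ½·4·(Σα)² = (4/2)·6.9² = 95.22.
Deadweight loss = W^SO − W^NE = 53.885.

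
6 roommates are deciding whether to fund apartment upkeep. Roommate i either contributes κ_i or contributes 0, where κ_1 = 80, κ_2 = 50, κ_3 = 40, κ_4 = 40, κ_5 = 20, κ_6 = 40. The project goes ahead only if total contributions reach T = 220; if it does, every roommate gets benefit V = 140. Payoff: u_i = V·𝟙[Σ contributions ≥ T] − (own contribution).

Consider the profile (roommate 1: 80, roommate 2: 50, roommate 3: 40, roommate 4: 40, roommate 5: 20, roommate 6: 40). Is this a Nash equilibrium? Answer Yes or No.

No

Total = 270 ≥ 220: provided.
Roommate 1 (pledges 80, payoff 60): dropping to 0 → total 190, payoff 0. No gain.
Roommate 2 (pledges 50, payoff 90): dropping to 0 → total 220, payoff 140. Profitable deviation.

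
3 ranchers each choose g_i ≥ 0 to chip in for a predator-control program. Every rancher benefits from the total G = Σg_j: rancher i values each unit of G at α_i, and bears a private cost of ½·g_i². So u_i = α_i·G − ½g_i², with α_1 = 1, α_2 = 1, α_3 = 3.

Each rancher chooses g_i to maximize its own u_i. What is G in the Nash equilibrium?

5

Rancher i's FOC: ∂u_i/∂g_i = α_i − g_i = 0, so g_i* = α_i.
NE contributions = (1, 1, 3); G = 5.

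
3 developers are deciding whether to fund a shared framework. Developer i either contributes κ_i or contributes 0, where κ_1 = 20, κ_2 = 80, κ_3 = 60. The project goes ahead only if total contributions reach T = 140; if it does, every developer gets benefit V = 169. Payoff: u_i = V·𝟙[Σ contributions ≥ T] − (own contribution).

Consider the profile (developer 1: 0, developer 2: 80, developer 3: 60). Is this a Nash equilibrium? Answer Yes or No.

Yes

Total = 140 ≥ 140: provided.
Developer 1 (pledges 0, payoff 169): pledging 20 → total 160, payoff 149. No gain.
Developer 2 (pledges 80, payoff 89): dropping to 0 → total 60, payoff 0. No gain.
Developer 3 (pledges 60, payoff 109): dropping to 0 → total 80, payoff 0. No gain.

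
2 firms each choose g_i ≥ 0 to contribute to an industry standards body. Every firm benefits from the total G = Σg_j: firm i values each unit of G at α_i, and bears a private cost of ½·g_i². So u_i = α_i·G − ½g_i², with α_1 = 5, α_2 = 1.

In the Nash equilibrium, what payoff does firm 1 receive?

17.5

Firm i's FOC: ∂u_i/∂g_i = α_i − g_i = 0, so g_i* = α_i.
NE contributions = (5, 1); G = 6.
u_1 = α_1·G − ½·(g_1)² = 5·6 − ½·5² = 17.5.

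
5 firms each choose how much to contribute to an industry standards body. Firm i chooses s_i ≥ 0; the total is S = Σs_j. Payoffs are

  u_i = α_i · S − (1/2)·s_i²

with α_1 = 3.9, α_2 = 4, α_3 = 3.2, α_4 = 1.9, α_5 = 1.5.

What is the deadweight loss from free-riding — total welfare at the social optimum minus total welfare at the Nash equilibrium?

Firm i's FOC: ∂u_i/∂s_i = α_i − s_i = 0, so s_i* = α_i.
NE contributions = (3.9, 4, 3.2, 1.9, 1.5); S = 14.5.
W^NE = (Σα)·S − ½Σα_i² = 14.5² − ½·47.31 = 186.595.
Planner sets s_i = Σα_j = 14.5 for every i, so S^SO = 5·14.5 = 72.5.
W^SO = (Σα)·S^SO − ½·5·(Σα)² = (5/2)·14.5² = 525.625.
Deadweight loss = W^SO − W^NE = 339.03.

339.03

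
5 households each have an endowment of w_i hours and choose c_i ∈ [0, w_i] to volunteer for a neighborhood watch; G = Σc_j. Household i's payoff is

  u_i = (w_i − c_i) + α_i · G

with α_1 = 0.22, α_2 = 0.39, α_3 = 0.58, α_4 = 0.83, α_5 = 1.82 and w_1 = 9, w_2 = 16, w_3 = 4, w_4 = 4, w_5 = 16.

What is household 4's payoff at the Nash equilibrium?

∂u_i/∂c_i = α_i − 1, so household i contributes w_i if α_i > 1, else 0.
α_i > 1 for i ∈ {5}; NE contributions (0, 0, 0, 0, 16), G = 16.
u_4 = (4 − 0) + 0.83·16 = 17.28.

17.28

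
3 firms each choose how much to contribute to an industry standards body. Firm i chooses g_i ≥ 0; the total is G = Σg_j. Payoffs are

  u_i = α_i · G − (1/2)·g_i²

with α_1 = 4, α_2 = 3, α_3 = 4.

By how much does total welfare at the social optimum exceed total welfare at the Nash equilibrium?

81

Firm i's FOC: ∂u_i/∂g_i = α_i − g_i = 0, so g_i* = α_i.
NE contributions = (4, 3, 4); G = 11.
W^NE = (Σα)·G − ½Σα_i² = 11² − ½·41 = 100.5.
Planner sets g_i = Σα_j = 11 for every i, so G^SO = 3·11 = 33.
W^SO = (Σα)·G^SO − ½·3·(Σα)² = (3/2)·11² = 181.5.
Deadweight loss = W^SO − W^NE = 81.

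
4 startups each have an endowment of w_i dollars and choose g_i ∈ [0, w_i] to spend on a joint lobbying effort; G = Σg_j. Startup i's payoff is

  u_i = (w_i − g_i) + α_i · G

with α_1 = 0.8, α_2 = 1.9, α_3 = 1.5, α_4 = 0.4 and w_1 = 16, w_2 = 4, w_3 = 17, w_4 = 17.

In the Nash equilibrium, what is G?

∂u_i/∂g_i = α_i − 1, so startup i contributes w_i if α_i > 1, else 0.
α_i > 1 for i ∈ {2, 3}; NE contributions (0, 4, 17, 0), G = 21.

21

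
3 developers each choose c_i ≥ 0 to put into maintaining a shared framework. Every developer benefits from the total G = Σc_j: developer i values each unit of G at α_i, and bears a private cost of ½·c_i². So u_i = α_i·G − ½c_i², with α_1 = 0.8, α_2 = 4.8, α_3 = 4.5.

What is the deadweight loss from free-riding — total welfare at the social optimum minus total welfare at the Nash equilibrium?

Developer i's FOC: ∂u_i/∂c_i = α_i − c_i = 0, so c_i* = α_i.
NE contributions = (0.8, 4.8, 4.5); G = 10.1.
W^NE = (Σα)·G − ½Σα_i² = 10.1² − ½·43.93 = 80.045.
Planner sets c_i = Σα_j = 10.1 for every i, so G^SO = 3·10.1 = 30.3.
W^SO = (Σα)·G^SO − ½·3·(Σα)² = (3/2)·10.1² = 153.015.
Deadweight loss = W^SO − W^NE = 72.97.

72.97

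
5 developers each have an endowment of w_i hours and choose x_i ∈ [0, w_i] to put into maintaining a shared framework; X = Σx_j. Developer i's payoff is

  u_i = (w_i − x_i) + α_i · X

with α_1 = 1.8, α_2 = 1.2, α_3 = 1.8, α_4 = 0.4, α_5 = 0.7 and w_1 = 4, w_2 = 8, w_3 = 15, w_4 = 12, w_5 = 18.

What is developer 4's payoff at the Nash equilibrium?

∂u_i/∂x_i = α_i − 1, so developer i contributes w_i if α_i > 1, else 0.
α_i > 1 for i ∈ {1, 2, 3}; NE contributions (4, 8, 15, 0, 0), X = 27.
u_4 = (12 − 0) + 0.4·27 = 22.8.

22.8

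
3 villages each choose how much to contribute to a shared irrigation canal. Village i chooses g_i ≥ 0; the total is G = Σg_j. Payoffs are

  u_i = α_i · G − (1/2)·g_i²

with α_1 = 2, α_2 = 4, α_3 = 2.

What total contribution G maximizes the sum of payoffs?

24

Planner FOC: ∂(Σu_j)/∂g_i = (Σα_j) − g_i = 0, so g_i^SO = Σα_j = 8 for every i; G^SO = 24.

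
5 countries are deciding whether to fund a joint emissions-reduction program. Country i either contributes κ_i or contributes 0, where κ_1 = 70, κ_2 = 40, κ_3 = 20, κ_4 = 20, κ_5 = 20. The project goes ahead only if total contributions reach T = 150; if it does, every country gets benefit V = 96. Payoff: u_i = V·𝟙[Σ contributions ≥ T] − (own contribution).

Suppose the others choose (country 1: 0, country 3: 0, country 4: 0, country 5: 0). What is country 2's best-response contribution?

0

Others' total = 0. Even contributing 40 gives 40 < 150: no benefit either way.
Best response: 0.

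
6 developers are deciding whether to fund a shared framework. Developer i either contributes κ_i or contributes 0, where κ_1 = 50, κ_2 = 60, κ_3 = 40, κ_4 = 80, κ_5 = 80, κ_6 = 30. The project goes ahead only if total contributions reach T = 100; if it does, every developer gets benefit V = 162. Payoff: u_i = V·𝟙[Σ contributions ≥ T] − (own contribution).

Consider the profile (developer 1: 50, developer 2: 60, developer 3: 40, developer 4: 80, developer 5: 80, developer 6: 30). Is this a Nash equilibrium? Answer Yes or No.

Total = 340 ≥ 100: provided.
Developer 1 (pledges 50, payoff 112): dropping to 0 → total 290, payoff 162. Profitable deviation.

No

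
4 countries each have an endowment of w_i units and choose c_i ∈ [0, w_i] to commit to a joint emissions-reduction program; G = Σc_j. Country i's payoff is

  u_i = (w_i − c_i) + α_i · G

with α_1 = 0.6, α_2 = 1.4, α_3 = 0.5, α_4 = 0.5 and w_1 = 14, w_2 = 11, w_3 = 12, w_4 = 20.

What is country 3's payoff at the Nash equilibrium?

17.5

∂u_i/∂c_i = α_i − 1, so country i contributes w_i if α_i > 1, else 0.
α_i > 1 for i ∈ {2}; NE contributions (0, 11, 0, 0), G = 11.
u_3 = (12 − 0) + 0.5·11 = 17.5.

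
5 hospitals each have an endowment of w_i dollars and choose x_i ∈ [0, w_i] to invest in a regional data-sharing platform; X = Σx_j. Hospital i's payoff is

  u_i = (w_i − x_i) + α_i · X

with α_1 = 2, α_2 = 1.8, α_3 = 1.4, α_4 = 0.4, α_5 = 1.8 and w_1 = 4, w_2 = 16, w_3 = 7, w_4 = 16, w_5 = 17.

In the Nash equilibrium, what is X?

44

∂u_i/∂x_i = α_i − 1, so hospital i contributes w_i if α_i > 1, else 0.
α_i > 1 for i ∈ {1, 2, 3, 5}; NE contributions (4, 16, 7, 0, 17), X = 44.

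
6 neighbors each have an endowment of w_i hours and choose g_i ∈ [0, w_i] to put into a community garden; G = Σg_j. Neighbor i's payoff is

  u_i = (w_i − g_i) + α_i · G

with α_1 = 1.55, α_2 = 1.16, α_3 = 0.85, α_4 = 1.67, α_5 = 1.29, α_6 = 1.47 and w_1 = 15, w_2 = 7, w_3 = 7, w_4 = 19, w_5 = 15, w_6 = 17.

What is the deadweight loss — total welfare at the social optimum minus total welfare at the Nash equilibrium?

48.93

∂u_i/∂g_i = α_i − 1, so neighbor i contributes w_i if α_i > 1, else 0.
α_i > 1 for i ∈ {1, 2, 4, 5, 6}; NE contributions (15, 7, 0, 19, 15, 17), G = 73.
W^NE = Σw_i − G^NE + (Σα_i)·G^NE = 80 + 6.99·73 = 590.27.
Planner: ∂(Σu_j)/∂g_i = Σα_j − 1 = 6.99 > 0, so everyone contributes w_i; G^SO = 80, W^SO = 80 + 6.99·80 = 639.2.
Deadweight loss = 48.93.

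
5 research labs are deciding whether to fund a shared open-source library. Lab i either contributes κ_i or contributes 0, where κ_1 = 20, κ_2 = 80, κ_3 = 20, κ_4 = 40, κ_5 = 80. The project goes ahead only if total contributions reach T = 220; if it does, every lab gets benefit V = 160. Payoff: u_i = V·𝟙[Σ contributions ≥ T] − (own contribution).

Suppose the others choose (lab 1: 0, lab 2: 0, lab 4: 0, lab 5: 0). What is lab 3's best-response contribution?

Others' total = 0. Even contributing 20 gives 20 < 220: no benefit either way.
Best response: 0.

0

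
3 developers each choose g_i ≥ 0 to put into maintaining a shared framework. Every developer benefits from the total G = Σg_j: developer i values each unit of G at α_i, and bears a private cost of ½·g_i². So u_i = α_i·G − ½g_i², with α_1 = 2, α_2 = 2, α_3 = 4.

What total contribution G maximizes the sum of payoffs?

Planner FOC: ∂(Σu_j)/∂g_i = (Σα_j) − g_i = 0, so g_i^SO = Σα_j = 8 for every i; G^SO = 24.

24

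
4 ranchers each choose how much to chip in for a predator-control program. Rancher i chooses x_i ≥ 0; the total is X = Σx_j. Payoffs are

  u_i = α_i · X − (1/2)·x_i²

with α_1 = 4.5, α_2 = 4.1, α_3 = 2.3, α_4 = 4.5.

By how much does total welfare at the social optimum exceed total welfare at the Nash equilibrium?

268.46

Rancher i's FOC: ∂u_i/∂x_i = α_i − x_i = 0, so x_i* = α_i.
NE contributions = (4.5, 4.1, 2.3, 4.5); X = 15.4.
W^NE = (Σα)·X − ½Σα_i² = 15.4² − ½·62.6 = 205.86.
Planner sets x_i = Σα_j = 15.4 for every i, so X^SO = 4·15.4 = 61.6.
W^SO = (Σα)·X^SO − ½·4·(Σα)² = (4/2)·15.4² = 474.32.
Deadweight loss = W^SO − W^NE = 268.46.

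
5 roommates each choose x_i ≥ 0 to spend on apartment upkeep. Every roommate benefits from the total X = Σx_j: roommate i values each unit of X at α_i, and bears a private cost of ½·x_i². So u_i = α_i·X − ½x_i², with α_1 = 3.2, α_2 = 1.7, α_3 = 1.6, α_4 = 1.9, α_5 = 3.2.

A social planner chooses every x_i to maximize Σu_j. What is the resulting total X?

Planner FOC: ∂(Σu_j)/∂x_i = (Σα_j) − x_i = 0, so x_i^SO = Σα_j = 11.6 for every i; X^SO = 58.

58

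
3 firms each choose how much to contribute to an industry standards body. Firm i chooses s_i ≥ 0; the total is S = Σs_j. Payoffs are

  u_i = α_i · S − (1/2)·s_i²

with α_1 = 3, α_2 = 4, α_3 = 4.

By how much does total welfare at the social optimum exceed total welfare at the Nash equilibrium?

Firm i's FOC: ∂u_i/∂s_i = α_i − s_i = 0, so s_i* = α_i.
NE contributions = (3, 4, 4); S = 11.
W^NE = (Σα)·S − ½Σα_i² = 11² − ½·41 = 100.5.
Planner sets s_i = Σα_j = 11 for every i, so S^SO = 3·11 = 33.
W^SO = (Σα)·S^SO − ½·3·(Σα)² = (3/2)·11² = 181.5.
Deadweight loss = W^SO − W^NE = 81.

81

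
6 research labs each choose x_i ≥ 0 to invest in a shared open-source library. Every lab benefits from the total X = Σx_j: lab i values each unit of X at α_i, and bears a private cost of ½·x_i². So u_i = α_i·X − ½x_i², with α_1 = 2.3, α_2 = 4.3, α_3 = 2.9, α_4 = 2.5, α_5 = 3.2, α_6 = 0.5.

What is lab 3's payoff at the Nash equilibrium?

Lab i's FOC: ∂u_i/∂x_i = α_i − x_i = 0, so x_i* = α_i.
NE contributions = (2.3, 4.3, 2.9, 2.5, 3.2, 0.5); X = 15.7.
u_3 = α_3·X − ½·(x_3)² = 2.9·15.7 − ½·2.9² = 41.325.

41.325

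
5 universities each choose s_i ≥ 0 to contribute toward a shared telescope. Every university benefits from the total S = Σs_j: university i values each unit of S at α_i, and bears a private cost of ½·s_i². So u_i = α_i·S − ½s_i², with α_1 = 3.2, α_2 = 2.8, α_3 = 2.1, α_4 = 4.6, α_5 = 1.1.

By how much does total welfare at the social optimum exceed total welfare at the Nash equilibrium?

308.09

University i's FOC: ∂u_i/∂s_i = α_i − s_i = 0, so s_i* = α_i.
NE contributions = (3.2, 2.8, 2.1, 4.6, 1.1); S = 13.8.
W^NE = (Σα)·S − ½Σα_i² = 13.8² − ½·44.86 = 168.01.
Planner sets s_i = Σα_j = 13.8 for every i, so S^SO = 5·13.8 = 69.
W^SO = (Σα)·S^SO − ½·5·(Σα)² = (5/2)·13.8² = 476.1.
Deadweight loss = W^SO − W^NE = 308.09.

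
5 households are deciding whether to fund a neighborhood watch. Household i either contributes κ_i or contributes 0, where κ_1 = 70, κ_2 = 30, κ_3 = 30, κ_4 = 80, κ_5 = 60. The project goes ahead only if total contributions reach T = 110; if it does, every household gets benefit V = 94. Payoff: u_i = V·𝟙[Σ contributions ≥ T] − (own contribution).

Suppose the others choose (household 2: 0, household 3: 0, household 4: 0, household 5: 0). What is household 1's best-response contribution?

Others' total = 0. Even contributing 70 gives 70 < 110: no benefit either way.
Best response: 0.

0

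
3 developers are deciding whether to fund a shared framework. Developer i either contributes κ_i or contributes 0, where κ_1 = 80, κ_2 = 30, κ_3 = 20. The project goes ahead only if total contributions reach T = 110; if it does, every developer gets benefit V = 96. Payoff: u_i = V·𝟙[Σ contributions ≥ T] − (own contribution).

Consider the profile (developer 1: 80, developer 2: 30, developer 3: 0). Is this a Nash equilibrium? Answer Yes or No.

Total = 110 ≥ 110: provided.
Developer 1 (pledges 80, payoff 16): dropping to 0 → total 30, payoff 0. No gain.
Developer 2 (pledges 30, payoff 66): dropping to 0 → total 80, payoff 0. No gain.
Developer 3 (pledges 0, payoff 96): pledging 20 → total 130, payoff 76. No gain.

Yes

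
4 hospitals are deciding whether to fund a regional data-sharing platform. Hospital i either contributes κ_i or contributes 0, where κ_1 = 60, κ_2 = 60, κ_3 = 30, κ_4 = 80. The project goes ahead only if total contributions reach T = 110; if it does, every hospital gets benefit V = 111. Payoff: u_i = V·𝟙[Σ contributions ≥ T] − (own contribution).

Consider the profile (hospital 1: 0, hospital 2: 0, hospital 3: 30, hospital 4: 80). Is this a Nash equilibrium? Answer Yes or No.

Total = 110 ≥ 110: provided.
Hospital 1 (pledges 0, payoff 111): pledging 60 → total 170, payoff 51. No gain.
Hospital 2 (pledges 0, payoff 111): pledging 60 → total 170, payoff 51. No gain.
Hospital 3 (pledges 30, payoff 81): dropping to 0 → total 80, payoff 0. No gain.
Hospital 4 (pledges 80, payoff 31): dropping to 0 → total 30, payoff 0. No gain.

Yes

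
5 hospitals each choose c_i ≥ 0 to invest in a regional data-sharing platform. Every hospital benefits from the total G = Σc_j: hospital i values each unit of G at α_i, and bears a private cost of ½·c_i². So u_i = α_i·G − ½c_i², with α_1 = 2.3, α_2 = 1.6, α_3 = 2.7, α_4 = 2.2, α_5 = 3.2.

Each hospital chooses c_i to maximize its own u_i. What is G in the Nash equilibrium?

Hospital i's FOC: ∂u_i/∂c_i = α_i − c_i = 0, so c_i* = α_i.
NE contributions = (2.3, 1.6, 2.7, 2.2, 3.2); G = 12.

12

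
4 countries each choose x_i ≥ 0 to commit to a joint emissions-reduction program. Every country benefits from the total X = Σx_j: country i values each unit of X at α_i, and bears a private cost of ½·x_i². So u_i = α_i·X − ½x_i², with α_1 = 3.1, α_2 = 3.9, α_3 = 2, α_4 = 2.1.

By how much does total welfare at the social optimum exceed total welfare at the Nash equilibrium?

139.825

Country i's FOC: ∂u_i/∂x_i = α_i − x_i = 0, so x_i* = α_i.
NE contributions = (3.1, 3.9, 2, 2.1); X = 11.1.
W^NE = (Σα)·X − ½Σα_i² = 11.1² − ½·33.23 = 106.595.
Planner sets x_i = Σα_j = 11.1 for every i, so X^SO = 4·11.1 = 44.4.
W^SO = (Σα)·X^SO − ½·4·(Σα)² = (4/2)·11.1² = 246.42.
Deadweight loss = W^SO − W^NE = 139.825.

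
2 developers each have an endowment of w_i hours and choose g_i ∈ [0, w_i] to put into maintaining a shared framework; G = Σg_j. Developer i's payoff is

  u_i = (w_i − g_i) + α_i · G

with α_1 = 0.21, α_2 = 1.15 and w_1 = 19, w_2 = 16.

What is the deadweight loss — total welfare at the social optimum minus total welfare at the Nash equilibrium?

6.84

∂u_i/∂g_i = α_i − 1, so developer i contributes w_i if α_i > 1, else 0.
α_i > 1 for i ∈ {2}; NE contributions (0, 16), G = 16.
W^NE = Σw_i − G^NE + (Σα_i)·G^NE = 35 + 0.36·16 = 40.76.
Planner: ∂(Σu_j)/∂g_i = Σα_j − 1 = 0.36 > 0, so everyone contributes w_i; G^SO = 35, W^SO = 35 + 0.36·35 = 47.6.
Deadweight loss = 6.84.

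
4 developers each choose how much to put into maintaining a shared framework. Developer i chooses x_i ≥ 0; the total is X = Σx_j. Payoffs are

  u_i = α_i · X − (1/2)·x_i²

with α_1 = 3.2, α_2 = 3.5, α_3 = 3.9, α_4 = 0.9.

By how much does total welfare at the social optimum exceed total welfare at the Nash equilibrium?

Developer i's FOC: ∂u_i/∂x_i = α_i − x_i = 0, so x_i* = α_i.
NE contributions = (3.2, 3.5, 3.9, 0.9); X = 11.5.
W^NE = (Σα)·X − ½Σα_i² = 11.5² − ½·38.51 = 112.995.
Planner sets x_i = Σα_j = 11.5 for every i, so X^SO = 4·11.5 = 46.
W^SO = (Σα)·X^SO − ½·4·(Σα)² = (4/2)·11.5² = 264.5.
Deadweight loss = W^SO − W^NE = 151.505.

151.505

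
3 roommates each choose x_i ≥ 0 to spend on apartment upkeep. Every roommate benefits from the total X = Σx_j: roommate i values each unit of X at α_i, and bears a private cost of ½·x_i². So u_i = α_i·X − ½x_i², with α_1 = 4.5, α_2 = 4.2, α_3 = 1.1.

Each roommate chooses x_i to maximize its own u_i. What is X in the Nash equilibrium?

9.8

Roommate i's FOC: ∂u_i/∂x_i = α_i − x_i = 0, so x_i* = α_i.
NE contributions = (4.5, 4.2, 1.1); X = 9.8.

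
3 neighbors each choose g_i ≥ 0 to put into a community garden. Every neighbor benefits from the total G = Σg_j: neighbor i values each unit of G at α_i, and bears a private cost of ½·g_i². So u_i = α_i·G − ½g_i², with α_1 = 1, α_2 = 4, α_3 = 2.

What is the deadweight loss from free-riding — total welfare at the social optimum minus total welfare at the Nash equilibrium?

Neighbor i's FOC: ∂u_i/∂g_i = α_i − g_i = 0, so g_i* = α_i.
NE contributions = (1, 4, 2); G = 7.
W^NE = (Σα)·G − ½Σα_i² = 7² − ½·21 = 38.5.
Planner sets g_i = Σα_j = 7 for every i, so G^SO = 3·7 = 21.
W^SO = (Σα)·G^SO − ½·3·(Σα)² = (3/2)·7² = 73.5.
Deadweight loss = W^SO − W^NE = 35.

35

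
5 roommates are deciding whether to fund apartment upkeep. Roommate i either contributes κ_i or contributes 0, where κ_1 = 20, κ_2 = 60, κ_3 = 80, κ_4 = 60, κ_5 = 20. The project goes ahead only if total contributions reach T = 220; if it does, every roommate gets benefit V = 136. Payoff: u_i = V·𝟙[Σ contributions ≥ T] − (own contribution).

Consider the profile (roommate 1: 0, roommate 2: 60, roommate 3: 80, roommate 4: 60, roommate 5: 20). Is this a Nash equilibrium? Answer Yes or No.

Yes

Total = 220 ≥ 220: provided.
Roommate 1 (pledges 0, payoff 136): pledging 20 → total 240, payoff 116. No gain.
Roommate 2 (pledges 60, payoff 76): dropping to 0 → total 160, payoff 0. No gain.
Roommate 3 (pledges 80, payoff 56): dropping to 0 → total 140, payoff 0. No gain.
Roommate 4 (pledges 60, payoff 76): dropping to 0 → total 160, payoff 0. No gain.
Roommate 5 (pledges 20, payoff 116): dropping to 0 → total 200, payoff 0. No gain.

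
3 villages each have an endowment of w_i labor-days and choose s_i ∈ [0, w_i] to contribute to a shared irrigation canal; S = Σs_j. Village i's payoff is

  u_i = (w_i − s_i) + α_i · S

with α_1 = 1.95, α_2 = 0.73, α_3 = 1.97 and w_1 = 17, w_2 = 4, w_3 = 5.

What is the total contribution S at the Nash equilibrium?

22

∂u_i/∂s_i = α_i − 1, so village i contributes w_i if α_i > 1, else 0.
α_i > 1 for i ∈ {1, 3}; NE contributions (17, 0, 5), S = 22.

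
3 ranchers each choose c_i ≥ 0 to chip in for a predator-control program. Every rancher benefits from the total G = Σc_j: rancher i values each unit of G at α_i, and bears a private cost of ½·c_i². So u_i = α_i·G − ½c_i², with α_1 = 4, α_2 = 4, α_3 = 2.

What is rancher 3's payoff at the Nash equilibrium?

18

Rancher i's FOC: ∂u_i/∂c_i = α_i − c_i = 0, so c_i* = α_i.
NE contributions = (4, 4, 2); G = 10.
u_3 = α_3·G − ½·(c_3)² = 2·10 − ½·2² = 18.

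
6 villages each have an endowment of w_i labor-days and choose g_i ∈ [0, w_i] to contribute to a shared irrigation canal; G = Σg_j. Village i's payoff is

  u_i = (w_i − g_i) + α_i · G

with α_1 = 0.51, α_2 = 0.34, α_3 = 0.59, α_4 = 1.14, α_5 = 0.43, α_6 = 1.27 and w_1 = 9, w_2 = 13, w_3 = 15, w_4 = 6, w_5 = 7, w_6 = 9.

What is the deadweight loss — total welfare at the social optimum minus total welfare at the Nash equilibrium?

144.32

∂u_i/∂g_i = α_i − 1, so village i contributes w_i if α_i > 1, else 0.
α_i > 1 for i ∈ {4, 6}; NE contributions (0, 0, 0, 6, 0, 9), G = 15.
W^NE = Σw_i − G^NE + (Σα_i)·G^NE = 59 + 3.28·15 = 108.2.
Planner: ∂(Σu_j)/∂g_i = Σα_j − 1 = 3.28 > 0, so everyone contributes w_i; G^SO = 59, W^SO = 59 + 3.28·59 = 252.52.
Deadweight loss = 144.32.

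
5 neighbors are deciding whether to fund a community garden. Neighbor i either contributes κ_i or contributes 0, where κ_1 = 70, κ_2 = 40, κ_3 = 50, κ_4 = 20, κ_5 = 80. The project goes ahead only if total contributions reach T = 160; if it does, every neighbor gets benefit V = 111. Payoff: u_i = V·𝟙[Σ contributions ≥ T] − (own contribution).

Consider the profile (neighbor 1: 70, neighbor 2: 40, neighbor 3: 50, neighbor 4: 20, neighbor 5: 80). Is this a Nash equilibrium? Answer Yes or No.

Total = 260 ≥ 160: provided.
Neighbor 1 (pledges 70, payoff 41): dropping to 0 → total 190, payoff 111. Profitable deviation.

No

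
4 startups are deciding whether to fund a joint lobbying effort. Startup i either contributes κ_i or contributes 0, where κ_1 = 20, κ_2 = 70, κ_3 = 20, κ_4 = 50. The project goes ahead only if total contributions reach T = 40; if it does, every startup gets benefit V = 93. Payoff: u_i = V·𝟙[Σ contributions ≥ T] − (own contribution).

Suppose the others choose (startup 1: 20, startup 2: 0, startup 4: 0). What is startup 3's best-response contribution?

20

Others' total = 20. Contributing 20 brings total to 40 ≥ 40: gain V − κ_3 = 73.
Best response: 20.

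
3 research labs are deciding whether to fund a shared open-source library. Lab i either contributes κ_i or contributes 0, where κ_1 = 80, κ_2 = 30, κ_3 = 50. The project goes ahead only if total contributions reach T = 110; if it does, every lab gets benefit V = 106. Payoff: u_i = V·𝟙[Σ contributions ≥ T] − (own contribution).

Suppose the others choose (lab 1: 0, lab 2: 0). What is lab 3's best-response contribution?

0

Others' total = 0. Even contributing 50 gives 50 < 110: no benefit either way.
Best response: 0.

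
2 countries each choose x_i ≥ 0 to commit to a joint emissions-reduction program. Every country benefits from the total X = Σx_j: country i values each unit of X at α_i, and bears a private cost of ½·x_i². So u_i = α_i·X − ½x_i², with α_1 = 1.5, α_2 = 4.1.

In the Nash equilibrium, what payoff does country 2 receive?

Country i's FOC: ∂u_i/∂x_i = α_i − x_i = 0, so x_i* = α_i.
NE contributions = (1.5, 4.1); X = 5.6.
u_2 = α_2·X − ½·(x_2)² = 4.1·5.6 − ½·4.1² = 14.555.

14.555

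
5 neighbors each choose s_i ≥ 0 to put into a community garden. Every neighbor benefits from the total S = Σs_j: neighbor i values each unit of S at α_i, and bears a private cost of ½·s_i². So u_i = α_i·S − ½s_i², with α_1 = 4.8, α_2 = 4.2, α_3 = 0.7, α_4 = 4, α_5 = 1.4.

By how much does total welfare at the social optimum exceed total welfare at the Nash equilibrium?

371.58

Neighbor i's FOC: ∂u_i/∂s_i = α_i − s_i = 0, so s_i* = α_i.
NE contributions = (4.8, 4.2, 0.7, 4, 1.4); S = 15.1.
W^NE = (Σα)·S − ½Σα_i² = 15.1² − ½·59.13 = 198.445.
Planner sets s_i = Σα_j = 15.1 for every i, so S^SO = 5·15.1 = 75.5.
W^SO = (Σα)·S^SO − ½·5·(Σα)² = (5/2)·15.1² = 570.025.
Deadweight loss = W^SO − W^NE = 371.58.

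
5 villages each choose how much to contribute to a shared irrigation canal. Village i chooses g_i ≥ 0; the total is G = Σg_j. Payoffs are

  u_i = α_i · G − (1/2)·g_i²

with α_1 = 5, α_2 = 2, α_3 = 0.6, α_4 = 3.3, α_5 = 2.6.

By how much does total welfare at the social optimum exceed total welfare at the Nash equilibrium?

Village i's FOC: ∂u_i/∂g_i = α_i − g_i = 0, so g_i* = α_i.
NE contributions = (5, 2, 0.6, 3.3, 2.6); G = 13.5.
W^NE = (Σα)·G − ½Σα_i² = 13.5² − ½·47.01 = 158.745.
Planner sets g_i = Σα_j = 13.5 for every i, so G^SO = 5·13.5 = 67.5.
W^SO = (Σα)·G^SO − ½·5·(Σα)² = (5/2)·13.5² = 455.625.
Deadweight loss = W^SO − W^NE = 296.88.

296.88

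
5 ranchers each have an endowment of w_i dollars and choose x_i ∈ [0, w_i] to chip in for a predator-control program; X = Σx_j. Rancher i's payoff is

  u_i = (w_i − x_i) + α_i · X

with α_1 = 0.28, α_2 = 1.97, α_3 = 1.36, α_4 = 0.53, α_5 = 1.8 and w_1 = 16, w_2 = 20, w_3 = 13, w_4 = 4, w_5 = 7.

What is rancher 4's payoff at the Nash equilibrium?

∂u_i/∂x_i = α_i − 1, so rancher i contributes w_i if α_i > 1, else 0.
α_i > 1 for i ∈ {2, 3, 5}; NE contributions (0, 20, 13, 0, 7), X = 40.
u_4 = (4 − 0) + 0.53·40 = 25.2.

25.2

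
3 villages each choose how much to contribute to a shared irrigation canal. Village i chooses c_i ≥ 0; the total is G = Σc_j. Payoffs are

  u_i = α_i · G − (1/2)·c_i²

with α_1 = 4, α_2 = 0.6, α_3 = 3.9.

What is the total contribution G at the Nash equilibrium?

8.5

Village i's FOC: ∂u_i/∂c_i = α_i − c_i = 0, so c_i* = α_i.
NE contributions = (4, 0.6, 3.9); G = 8.5.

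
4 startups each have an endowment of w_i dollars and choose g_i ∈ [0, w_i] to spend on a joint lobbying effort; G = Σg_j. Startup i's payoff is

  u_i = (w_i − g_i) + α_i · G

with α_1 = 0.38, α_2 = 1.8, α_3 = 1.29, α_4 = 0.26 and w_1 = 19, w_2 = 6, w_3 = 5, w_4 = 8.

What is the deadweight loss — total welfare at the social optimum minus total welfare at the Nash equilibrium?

73.71

∂u_i/∂g_i = α_i − 1, so startup i contributes w_i if α_i > 1, else 0.
α_i > 1 for i ∈ {2, 3}; NE contributions (0, 6, 5, 0), G = 11.
W^NE = Σw_i − G^NE + (Σα_i)·G^NE = 38 + 2.73·11 = 68.03.
Planner: ∂(Σu_j)/∂g_i = Σα_j − 1 = 2.73 > 0, so everyone contributes w_i; G^SO = 38, W^SO = 38 + 2.73·38 = 141.74.
Deadweight loss = 73.71.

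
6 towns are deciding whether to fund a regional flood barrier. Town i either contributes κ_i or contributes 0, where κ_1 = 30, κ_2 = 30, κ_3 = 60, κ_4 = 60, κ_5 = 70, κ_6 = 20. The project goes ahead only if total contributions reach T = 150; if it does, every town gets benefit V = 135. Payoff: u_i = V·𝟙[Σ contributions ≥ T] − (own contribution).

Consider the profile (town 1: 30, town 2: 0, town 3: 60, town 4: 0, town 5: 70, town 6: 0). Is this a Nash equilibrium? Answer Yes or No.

Yes

Total = 160 ≥ 150: provided.
Town 1 (pledges 30, payoff 105): dropping to 0 → total 130, payoff 0. No gain.
Town 2 (pledges 0, payoff 135): pledging 30 → total 190, payoff 105. No gain.
Town 3 (pledges 60, payoff 75): dropping to 0 → total 100, payoff 0. No gain.
Town 4 (pledges 0, payoff 135): pledging 60 → total 220, payoff 75. No gain.
Town 5 (pledges 70, payoff 65): dropping to 0 → total 90, payoff 0. No gain.
Town 6 (pledges 0, payoff 135): pledging 20 → total 180, payoff 115. No gain.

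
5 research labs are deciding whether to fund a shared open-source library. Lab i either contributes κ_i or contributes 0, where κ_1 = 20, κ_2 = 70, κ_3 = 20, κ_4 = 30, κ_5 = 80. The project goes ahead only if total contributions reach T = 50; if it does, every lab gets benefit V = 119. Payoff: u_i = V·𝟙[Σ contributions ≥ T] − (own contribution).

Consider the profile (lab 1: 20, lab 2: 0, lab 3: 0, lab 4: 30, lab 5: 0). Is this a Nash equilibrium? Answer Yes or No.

Yes

Total = 50 ≥ 50: provided.
Lab 1 (pledges 20, payoff 99): dropping to 0 → total 30, payoff 0. No gain.
Lab 2 (pledges 0, payoff 119): pledging 70 → total 120, payoff 49. No gain.
Lab 3 (pledges 0, payoff 119): pledging 20 → total 70, payoff 99. No gain.
Lab 4 (pledges 30, payoff 89): dropping to 0 → total 20, payoff 0. No gain.
Lab 5 (pledges 0, payoff 119): pledging 80 → total 130, payoff 39. No gain.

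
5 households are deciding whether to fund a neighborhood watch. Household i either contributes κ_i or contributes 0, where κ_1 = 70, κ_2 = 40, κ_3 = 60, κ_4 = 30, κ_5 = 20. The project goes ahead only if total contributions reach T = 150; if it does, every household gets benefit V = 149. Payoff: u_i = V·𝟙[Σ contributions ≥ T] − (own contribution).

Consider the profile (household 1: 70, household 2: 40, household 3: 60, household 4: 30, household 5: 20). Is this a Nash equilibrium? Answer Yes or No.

No

Total = 220 ≥ 150: provided.
Household 1 (pledges 70, payoff 79): dropping to 0 → total 150, payoff 149. Profitable deviation.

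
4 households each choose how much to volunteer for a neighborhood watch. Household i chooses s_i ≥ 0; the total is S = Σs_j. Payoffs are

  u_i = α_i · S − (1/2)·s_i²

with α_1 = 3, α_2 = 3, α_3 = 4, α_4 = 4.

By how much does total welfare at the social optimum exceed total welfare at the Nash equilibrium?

221

Household i's FOC: ∂u_i/∂s_i = α_i − s_i = 0, so s_i* = α_i.
NE contributions = (3, 3, 4, 4); S = 14.
W^NE = (Σα)·S − ½Σα_i² = 14² − ½·50 = 171.
Planner sets s_i = Σα_j = 14 for every i, so S^SO = 4·14 = 56.
W^SO = (Σα)·S^SO − ½·4·(Σα)² = (4/2)·14² = 392.
Deadweight loss = W^SO − W^NE = 221.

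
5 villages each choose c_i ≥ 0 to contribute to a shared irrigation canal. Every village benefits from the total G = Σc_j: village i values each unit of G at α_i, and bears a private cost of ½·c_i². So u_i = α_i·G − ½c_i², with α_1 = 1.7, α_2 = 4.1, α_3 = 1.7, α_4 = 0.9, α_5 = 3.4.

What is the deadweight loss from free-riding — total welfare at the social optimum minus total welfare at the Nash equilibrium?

226.34

Village i's FOC: ∂u_i/∂c_i = α_i − c_i = 0, so c_i* = α_i.
NE contributions = (1.7, 4.1, 1.7, 0.9, 3.4); G = 11.8.
W^NE = (Σα)·G − ½Σα_i² = 11.8² − ½·34.96 = 121.76.
Planner sets c_i = Σα_j = 11.8 for every i, so G^SO = 5·11.8 = 59.
W^SO = (Σα)·G^SO − ½·5·(Σα)² = (5/2)·11.8² = 348.1.
Deadweight loss = W^SO − W^NE = 226.34.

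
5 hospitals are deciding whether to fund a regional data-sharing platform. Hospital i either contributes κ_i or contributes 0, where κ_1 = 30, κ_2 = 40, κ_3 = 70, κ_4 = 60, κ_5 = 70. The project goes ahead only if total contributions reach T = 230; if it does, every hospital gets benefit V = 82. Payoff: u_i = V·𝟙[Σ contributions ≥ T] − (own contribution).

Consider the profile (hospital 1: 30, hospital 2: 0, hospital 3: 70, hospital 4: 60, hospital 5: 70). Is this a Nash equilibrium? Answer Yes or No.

Total = 230 ≥ 230: provided.
Hospital 1 (pledges 30, payoff 52): dropping to 0 → total 200, payoff 0. No gain.
Hospital 2 (pledges 0, payoff 82): pledging 40 → total 270, payoff 42. No gain.
Hospital 3 (pledges 70, payoff 12): dropping to 0 → total 160, payoff 0. No gain.
Hospital 4 (pledges 60, payoff 22): dropping to 0 → total 170, payoff 0. No gain.
Hospital 5 (pledges 70, payoff 12): dropping to 0 → total 160, payoff 0. No gain.

Yes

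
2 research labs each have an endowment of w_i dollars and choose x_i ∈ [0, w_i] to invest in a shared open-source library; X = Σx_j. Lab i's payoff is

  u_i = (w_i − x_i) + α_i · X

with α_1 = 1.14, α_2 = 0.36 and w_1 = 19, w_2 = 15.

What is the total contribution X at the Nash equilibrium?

19

∂u_i/∂x_i = α_i − 1, so lab i contributes w_i if α_i > 1, else 0.
α_i > 1 for i ∈ {1}; NE contributions (19, 0), X = 19.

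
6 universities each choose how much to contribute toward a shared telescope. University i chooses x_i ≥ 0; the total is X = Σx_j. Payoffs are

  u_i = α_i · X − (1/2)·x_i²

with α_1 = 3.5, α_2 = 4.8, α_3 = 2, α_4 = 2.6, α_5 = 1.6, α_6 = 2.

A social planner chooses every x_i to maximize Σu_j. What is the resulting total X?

99

Planner FOC: ∂(Σu_j)/∂x_i = (Σα_j) − x_i = 0, so x_i^SO = Σα_j = 16.5 for every i; X^SO = 99.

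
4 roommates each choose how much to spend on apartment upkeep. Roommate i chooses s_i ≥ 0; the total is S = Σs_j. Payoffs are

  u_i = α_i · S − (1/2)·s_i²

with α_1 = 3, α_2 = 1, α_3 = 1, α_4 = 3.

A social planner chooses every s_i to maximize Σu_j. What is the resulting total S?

Planner FOC: ∂(Σu_j)/∂s_i = (Σα_j) − s_i = 0, so s_i^SO = Σα_j = 8 for every i; S^SO = 32.

32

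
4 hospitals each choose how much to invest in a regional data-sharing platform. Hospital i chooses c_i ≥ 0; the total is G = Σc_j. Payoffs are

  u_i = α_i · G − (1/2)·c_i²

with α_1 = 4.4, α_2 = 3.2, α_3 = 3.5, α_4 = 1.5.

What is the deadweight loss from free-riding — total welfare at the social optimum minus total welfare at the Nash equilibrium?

180.81

Hospital i's FOC: ∂u_i/∂c_i = α_i − c_i = 0, so c_i* = α_i.
NE contributions = (4.4, 3.2, 3.5, 1.5); G = 12.6.
W^NE = (Σα)·G − ½Σα_i² = 12.6² − ½·44.1 = 136.71.
Planner sets c_i = Σα_j = 12.6 for every i, so G^SO = 4·12.6 = 50.4.
W^SO = (Σα)·G^SO − ½·4·(Σα)² = (4/2)·12.6² = 317.52.
Deadweight loss = W^SO − W^NE = 180.81.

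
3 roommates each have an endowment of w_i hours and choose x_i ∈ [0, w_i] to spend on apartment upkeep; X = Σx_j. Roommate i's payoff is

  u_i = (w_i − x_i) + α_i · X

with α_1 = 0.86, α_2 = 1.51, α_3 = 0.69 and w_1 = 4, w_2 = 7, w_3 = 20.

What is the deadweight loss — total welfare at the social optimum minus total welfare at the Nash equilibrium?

49.44

∂u_i/∂x_i = α_i − 1, so roommate i contributes w_i if α_i > 1, else 0.
α_i > 1 for i ∈ {2}; NE contributions (0, 7, 0), X = 7.
W^NE = Σw_i − X^NE + (Σα_i)·X^NE = 31 + 2.06·7 = 45.42.
Planner: ∂(Σu_j)/∂x_i = Σα_j − 1 = 2.06 > 0, so everyone contributes w_i; X^SO = 31, W^SO = 31 + 2.06·31 = 94.86.
Deadweight loss = 49.44.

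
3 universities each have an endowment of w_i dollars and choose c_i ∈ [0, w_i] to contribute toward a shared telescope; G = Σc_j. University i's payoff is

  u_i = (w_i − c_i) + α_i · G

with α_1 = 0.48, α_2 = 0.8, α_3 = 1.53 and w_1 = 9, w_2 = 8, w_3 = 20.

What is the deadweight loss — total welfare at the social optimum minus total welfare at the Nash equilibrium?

30.77

∂u_i/∂c_i = α_i − 1, so university i contributes w_i if α_i > 1, else 0.
α_i > 1 for i ∈ {3}; NE contributions (0, 0, 20), G = 20.
W^NE = Σw_i − G^NE + (Σα_i)·G^NE = 37 + 1.81·20 = 73.2.
Planner: ∂(Σu_j)/∂c_i = Σα_j − 1 = 1.81 > 0, so everyone contributes w_i; G^SO = 37, W^SO = 37 + 1.81·37 = 103.97.
Deadweight loss = 30.77.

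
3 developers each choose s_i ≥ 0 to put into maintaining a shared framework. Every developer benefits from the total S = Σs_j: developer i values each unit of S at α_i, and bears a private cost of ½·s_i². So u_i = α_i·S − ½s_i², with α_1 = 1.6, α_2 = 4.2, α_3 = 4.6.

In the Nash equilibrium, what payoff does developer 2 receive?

34.86

Developer i's FOC: ∂u_i/∂s_i = α_i − s_i = 0, so s_i* = α_i.
NE contributions = (1.6, 4.2, 4.6); S = 10.4.
u_2 = α_2·S − ½·(s_2)² = 4.2·10.4 − ½·4.2² = 34.86.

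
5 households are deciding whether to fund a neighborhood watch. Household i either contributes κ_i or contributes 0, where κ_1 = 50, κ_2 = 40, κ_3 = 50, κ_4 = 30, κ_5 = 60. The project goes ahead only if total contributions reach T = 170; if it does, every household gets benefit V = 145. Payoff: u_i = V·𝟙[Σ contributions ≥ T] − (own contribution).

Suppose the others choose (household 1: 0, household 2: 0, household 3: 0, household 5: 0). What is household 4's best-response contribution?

Others' total = 0. Even contributing 30 gives 30 < 170: no benefit either way.
Best response: 0.

0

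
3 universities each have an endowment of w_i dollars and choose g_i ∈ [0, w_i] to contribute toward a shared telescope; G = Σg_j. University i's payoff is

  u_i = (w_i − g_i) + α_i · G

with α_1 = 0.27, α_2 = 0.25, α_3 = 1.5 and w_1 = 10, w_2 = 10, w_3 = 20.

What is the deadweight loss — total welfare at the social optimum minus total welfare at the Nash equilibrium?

20.4

∂u_i/∂g_i = α_i − 1, so university i contributes w_i if α_i > 1, else 0.
α_i > 1 for i ∈ {3}; NE contributions (0, 0, 20), G = 20.
W^NE = Σw_i − G^NE + (Σα_i)·G^NE = 40 + 1.02·20 = 60.4.
Planner: ∂(Σu_j)/∂g_i = Σα_j − 1 = 1.02 > 0, so everyone contributes w_i; G^SO = 40, W^SO = 40 + 1.02·40 = 80.8.
Deadweight loss = 20.4.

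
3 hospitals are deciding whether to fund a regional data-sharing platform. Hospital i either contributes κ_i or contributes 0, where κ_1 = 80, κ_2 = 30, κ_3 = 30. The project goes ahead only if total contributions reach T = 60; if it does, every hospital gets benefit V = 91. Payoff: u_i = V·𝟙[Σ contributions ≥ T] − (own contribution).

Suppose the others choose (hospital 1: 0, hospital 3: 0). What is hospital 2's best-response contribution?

Others' total = 0. Even contributing 30 gives 30 < 60: no benefit either way.
Best response: 0.

0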